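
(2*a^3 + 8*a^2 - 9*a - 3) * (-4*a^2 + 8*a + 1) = -8*a^5 - 16*a^4 + 102*a^3 - 52*a^2 - 33*a - 3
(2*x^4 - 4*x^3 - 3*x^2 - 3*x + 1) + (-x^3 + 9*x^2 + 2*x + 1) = 2*x^4 - 5*x^3 + 6*x^2 - x + 2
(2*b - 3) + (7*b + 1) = 9*b - 2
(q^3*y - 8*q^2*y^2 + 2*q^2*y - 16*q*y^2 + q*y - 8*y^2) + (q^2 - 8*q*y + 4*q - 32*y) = q^3*y - 8*q^2*y^2 + 2*q^2*y + q^2 - 16*q*y^2 - 7*q*y + 4*q - 8*y^2 - 32*y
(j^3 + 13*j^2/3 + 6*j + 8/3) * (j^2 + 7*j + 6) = j^5 + 34*j^4/3 + 127*j^3/3 + 212*j^2/3 + 164*j/3 + 16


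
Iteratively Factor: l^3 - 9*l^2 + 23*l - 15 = (l - 1)*(l^2 - 8*l + 15) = (l - 5)*(l - 1)*(l - 3)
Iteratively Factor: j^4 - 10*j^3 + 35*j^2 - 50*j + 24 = (j - 4)*(j^3 - 6*j^2 + 11*j - 6) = (j - 4)*(j - 3)*(j^2 - 3*j + 2) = (j - 4)*(j - 3)*(j - 1)*(j - 2)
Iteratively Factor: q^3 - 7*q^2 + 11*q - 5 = (q - 5)*(q^2 - 2*q + 1) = (q - 5)*(q - 1)*(q - 1)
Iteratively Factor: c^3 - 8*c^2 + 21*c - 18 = (c - 3)*(c^2 - 5*c + 6) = (c - 3)*(c - 2)*(c - 3)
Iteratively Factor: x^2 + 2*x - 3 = (x + 3)*(x - 1)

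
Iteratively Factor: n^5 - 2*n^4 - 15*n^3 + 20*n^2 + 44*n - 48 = (n - 4)*(n^4 + 2*n^3 - 7*n^2 - 8*n + 12) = (n - 4)*(n + 2)*(n^3 - 7*n + 6) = (n - 4)*(n - 2)*(n + 2)*(n^2 + 2*n - 3) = (n - 4)*(n - 2)*(n - 1)*(n + 2)*(n + 3)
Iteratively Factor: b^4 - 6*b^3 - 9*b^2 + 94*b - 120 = (b - 2)*(b^3 - 4*b^2 - 17*b + 60) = (b - 3)*(b - 2)*(b^2 - b - 20) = (b - 5)*(b - 3)*(b - 2)*(b + 4)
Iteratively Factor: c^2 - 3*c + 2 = (c - 2)*(c - 1)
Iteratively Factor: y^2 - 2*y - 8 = (y + 2)*(y - 4)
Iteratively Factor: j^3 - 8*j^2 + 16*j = (j)*(j^2 - 8*j + 16) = j*(j - 4)*(j - 4)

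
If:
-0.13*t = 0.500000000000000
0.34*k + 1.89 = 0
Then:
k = -5.56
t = -3.85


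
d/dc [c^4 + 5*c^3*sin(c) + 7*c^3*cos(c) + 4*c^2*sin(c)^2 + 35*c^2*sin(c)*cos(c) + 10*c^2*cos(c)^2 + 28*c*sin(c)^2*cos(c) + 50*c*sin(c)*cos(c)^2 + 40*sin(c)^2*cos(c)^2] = -7*c^3*sin(c) + 5*c^3*cos(c) + 4*c^3 + 15*c^2*sin(c) - 6*c^2*sin(2*c) + 21*c^2*cos(c) + 35*c^2*cos(2*c) - 7*c*sin(c) + 35*c*sin(2*c) + 21*c*sin(3*c) + 25*c*cos(c)/2 + 6*c*cos(2*c) + 75*c*cos(3*c)/2 + 14*c + 25*sin(c)/2 + 25*sin(3*c)/2 + 20*sin(4*c) + 7*cos(c) - 7*cos(3*c)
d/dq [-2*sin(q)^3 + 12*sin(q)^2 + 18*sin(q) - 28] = 6*(4*sin(q) + cos(q)^2 + 2)*cos(q)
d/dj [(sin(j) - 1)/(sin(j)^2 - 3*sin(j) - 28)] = (2*sin(j) + cos(j)^2 - 32)*cos(j)/((sin(j) - 7)^2*(sin(j) + 4)^2)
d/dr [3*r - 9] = 3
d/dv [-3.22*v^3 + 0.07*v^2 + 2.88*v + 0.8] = -9.66*v^2 + 0.14*v + 2.88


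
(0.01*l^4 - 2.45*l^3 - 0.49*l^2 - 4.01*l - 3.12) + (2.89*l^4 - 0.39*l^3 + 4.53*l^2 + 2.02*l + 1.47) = 2.9*l^4 - 2.84*l^3 + 4.04*l^2 - 1.99*l - 1.65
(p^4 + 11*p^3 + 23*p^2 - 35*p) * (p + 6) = p^5 + 17*p^4 + 89*p^3 + 103*p^2 - 210*p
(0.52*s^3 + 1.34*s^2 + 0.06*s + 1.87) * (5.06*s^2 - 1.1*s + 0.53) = 2.6312*s^5 + 6.2084*s^4 - 0.8948*s^3 + 10.1064*s^2 - 2.0252*s + 0.9911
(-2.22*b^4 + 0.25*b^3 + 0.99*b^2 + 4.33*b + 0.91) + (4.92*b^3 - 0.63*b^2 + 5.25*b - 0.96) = -2.22*b^4 + 5.17*b^3 + 0.36*b^2 + 9.58*b - 0.0499999999999999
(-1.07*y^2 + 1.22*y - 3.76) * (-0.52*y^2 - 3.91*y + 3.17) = 0.5564*y^4 + 3.5493*y^3 - 6.2069*y^2 + 18.569*y - 11.9192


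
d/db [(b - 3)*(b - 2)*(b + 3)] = 3*b^2 - 4*b - 9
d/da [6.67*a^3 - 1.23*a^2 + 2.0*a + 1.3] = 20.01*a^2 - 2.46*a + 2.0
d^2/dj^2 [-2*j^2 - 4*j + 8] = -4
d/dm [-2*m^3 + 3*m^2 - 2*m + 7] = -6*m^2 + 6*m - 2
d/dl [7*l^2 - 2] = 14*l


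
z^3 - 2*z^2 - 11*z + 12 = (z - 4)*(z - 1)*(z + 3)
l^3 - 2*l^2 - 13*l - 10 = (l - 5)*(l + 1)*(l + 2)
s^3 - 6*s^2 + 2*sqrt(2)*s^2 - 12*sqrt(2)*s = s*(s - 6)*(s + 2*sqrt(2))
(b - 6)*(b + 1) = b^2 - 5*b - 6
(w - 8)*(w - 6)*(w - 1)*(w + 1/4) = w^4 - 59*w^3/4 + 233*w^2/4 - 65*w/2 - 12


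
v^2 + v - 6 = (v - 2)*(v + 3)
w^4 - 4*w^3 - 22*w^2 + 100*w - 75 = (w - 5)*(w - 3)*(w - 1)*(w + 5)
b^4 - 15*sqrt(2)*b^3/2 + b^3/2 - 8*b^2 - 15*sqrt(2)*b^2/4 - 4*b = b*(b + 1/2)*(b - 8*sqrt(2))*(b + sqrt(2)/2)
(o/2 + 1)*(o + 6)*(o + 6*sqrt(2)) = o^3/2 + 4*o^2 + 3*sqrt(2)*o^2 + 6*o + 24*sqrt(2)*o + 36*sqrt(2)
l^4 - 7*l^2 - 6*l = l*(l - 3)*(l + 1)*(l + 2)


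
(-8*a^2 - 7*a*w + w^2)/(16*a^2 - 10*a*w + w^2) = (a + w)/(-2*a + w)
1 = 1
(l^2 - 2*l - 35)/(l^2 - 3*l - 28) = (l + 5)/(l + 4)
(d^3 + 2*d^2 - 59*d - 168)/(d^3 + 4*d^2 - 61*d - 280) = (d + 3)/(d + 5)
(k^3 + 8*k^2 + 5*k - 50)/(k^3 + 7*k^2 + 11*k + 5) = (k^2 + 3*k - 10)/(k^2 + 2*k + 1)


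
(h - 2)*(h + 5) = h^2 + 3*h - 10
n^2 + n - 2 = (n - 1)*(n + 2)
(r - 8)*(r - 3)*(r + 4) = r^3 - 7*r^2 - 20*r + 96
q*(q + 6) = q^2 + 6*q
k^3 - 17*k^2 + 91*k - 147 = (k - 7)^2*(k - 3)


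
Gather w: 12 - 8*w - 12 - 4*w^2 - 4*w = -4*w^2 - 12*w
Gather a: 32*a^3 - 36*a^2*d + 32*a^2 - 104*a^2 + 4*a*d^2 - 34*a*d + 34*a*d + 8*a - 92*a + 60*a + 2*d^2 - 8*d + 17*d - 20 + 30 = 32*a^3 + a^2*(-36*d - 72) + a*(4*d^2 - 24) + 2*d^2 + 9*d + 10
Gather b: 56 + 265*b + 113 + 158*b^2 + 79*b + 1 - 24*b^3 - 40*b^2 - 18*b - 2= -24*b^3 + 118*b^2 + 326*b + 168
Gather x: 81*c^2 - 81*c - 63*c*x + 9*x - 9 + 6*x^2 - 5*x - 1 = 81*c^2 - 81*c + 6*x^2 + x*(4 - 63*c) - 10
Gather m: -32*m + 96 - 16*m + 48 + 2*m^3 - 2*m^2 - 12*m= 2*m^3 - 2*m^2 - 60*m + 144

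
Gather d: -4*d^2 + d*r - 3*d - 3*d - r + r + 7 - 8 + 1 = -4*d^2 + d*(r - 6)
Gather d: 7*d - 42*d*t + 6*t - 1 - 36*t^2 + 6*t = d*(7 - 42*t) - 36*t^2 + 12*t - 1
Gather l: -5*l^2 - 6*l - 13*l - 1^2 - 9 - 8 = -5*l^2 - 19*l - 18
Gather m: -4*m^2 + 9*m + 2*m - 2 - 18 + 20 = -4*m^2 + 11*m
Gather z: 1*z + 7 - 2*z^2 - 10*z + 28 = -2*z^2 - 9*z + 35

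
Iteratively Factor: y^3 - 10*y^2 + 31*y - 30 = (y - 2)*(y^2 - 8*y + 15) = (y - 3)*(y - 2)*(y - 5)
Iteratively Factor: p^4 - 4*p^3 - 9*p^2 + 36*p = (p - 3)*(p^3 - p^2 - 12*p) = (p - 3)*(p + 3)*(p^2 - 4*p) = p*(p - 3)*(p + 3)*(p - 4)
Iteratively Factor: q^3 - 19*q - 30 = (q + 2)*(q^2 - 2*q - 15) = (q - 5)*(q + 2)*(q + 3)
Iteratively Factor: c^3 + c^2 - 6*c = (c + 3)*(c^2 - 2*c) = c*(c + 3)*(c - 2)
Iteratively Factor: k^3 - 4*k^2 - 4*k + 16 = (k - 4)*(k^2 - 4) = (k - 4)*(k - 2)*(k + 2)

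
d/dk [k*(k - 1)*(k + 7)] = 3*k^2 + 12*k - 7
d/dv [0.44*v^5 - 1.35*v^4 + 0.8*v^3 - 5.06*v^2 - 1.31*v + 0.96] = 2.2*v^4 - 5.4*v^3 + 2.4*v^2 - 10.12*v - 1.31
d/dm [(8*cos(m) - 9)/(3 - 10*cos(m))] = 66*sin(m)/(10*cos(m) - 3)^2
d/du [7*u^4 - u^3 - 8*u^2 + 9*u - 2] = 28*u^3 - 3*u^2 - 16*u + 9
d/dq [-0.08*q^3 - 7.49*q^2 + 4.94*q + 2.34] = -0.24*q^2 - 14.98*q + 4.94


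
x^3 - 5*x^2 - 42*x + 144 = (x - 8)*(x - 3)*(x + 6)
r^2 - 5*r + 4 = (r - 4)*(r - 1)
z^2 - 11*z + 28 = (z - 7)*(z - 4)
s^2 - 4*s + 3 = (s - 3)*(s - 1)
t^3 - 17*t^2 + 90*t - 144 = (t - 8)*(t - 6)*(t - 3)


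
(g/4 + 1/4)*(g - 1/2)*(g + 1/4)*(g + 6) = g^4/4 + 27*g^3/16 + 33*g^2/32 - 19*g/32 - 3/16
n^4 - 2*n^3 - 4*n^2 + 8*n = n*(n - 2)^2*(n + 2)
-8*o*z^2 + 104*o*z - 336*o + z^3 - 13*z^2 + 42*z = (-8*o + z)*(z - 7)*(z - 6)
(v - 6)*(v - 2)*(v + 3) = v^3 - 5*v^2 - 12*v + 36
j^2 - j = j*(j - 1)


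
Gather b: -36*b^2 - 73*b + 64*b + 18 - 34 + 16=-36*b^2 - 9*b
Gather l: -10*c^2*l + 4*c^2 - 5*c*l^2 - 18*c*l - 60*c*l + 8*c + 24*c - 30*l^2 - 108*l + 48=4*c^2 + 32*c + l^2*(-5*c - 30) + l*(-10*c^2 - 78*c - 108) + 48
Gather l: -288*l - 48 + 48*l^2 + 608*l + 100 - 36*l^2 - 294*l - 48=12*l^2 + 26*l + 4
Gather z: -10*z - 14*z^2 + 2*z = -14*z^2 - 8*z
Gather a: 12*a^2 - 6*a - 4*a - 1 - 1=12*a^2 - 10*a - 2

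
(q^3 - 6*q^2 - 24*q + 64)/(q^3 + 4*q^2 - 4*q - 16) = (q - 8)/(q + 2)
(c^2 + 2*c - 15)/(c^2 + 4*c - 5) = (c - 3)/(c - 1)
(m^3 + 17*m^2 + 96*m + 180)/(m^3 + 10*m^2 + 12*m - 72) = (m + 5)/(m - 2)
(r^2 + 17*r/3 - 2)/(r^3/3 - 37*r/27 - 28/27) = 9*(-3*r^2 - 17*r + 6)/(-9*r^3 + 37*r + 28)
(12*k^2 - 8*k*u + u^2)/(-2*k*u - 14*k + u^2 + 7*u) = (-6*k + u)/(u + 7)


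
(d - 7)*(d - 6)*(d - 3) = d^3 - 16*d^2 + 81*d - 126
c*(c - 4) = c^2 - 4*c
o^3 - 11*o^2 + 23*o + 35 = (o - 7)*(o - 5)*(o + 1)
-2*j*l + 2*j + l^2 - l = (-2*j + l)*(l - 1)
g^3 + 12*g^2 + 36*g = g*(g + 6)^2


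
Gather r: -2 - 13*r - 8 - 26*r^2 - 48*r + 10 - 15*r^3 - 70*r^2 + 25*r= -15*r^3 - 96*r^2 - 36*r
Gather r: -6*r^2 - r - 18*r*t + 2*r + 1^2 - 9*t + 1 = -6*r^2 + r*(1 - 18*t) - 9*t + 2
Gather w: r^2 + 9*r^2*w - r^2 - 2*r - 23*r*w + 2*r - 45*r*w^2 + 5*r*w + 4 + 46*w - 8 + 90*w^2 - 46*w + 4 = w^2*(90 - 45*r) + w*(9*r^2 - 18*r)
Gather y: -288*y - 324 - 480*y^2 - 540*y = -480*y^2 - 828*y - 324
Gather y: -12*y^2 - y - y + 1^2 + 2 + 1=-12*y^2 - 2*y + 4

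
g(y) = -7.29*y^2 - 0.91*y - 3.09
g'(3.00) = -44.65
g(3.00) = -71.43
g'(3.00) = -44.65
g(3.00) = -71.43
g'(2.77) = -41.30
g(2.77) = -61.55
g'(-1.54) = 21.54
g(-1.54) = -18.98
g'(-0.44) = 5.51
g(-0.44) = -4.10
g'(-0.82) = 11.05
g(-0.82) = -7.25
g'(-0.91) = 12.36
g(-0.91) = -8.30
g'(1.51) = -22.93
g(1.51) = -21.09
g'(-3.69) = 52.89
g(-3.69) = -98.99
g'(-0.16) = 1.42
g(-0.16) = -3.13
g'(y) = -14.58*y - 0.91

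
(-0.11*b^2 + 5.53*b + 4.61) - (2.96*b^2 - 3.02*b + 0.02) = -3.07*b^2 + 8.55*b + 4.59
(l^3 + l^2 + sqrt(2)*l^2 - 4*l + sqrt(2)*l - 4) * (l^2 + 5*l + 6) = l^5 + sqrt(2)*l^4 + 6*l^4 + 7*l^3 + 6*sqrt(2)*l^3 - 18*l^2 + 11*sqrt(2)*l^2 - 44*l + 6*sqrt(2)*l - 24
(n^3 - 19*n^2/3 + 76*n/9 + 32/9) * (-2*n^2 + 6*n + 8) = -2*n^5 + 56*n^4/3 - 422*n^3/9 - 64*n^2/9 + 800*n/9 + 256/9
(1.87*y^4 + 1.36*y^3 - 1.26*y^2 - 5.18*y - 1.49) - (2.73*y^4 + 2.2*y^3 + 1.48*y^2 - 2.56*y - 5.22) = -0.86*y^4 - 0.84*y^3 - 2.74*y^2 - 2.62*y + 3.73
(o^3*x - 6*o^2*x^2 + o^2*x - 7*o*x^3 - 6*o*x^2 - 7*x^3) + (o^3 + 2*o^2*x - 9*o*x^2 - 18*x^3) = o^3*x + o^3 - 6*o^2*x^2 + 3*o^2*x - 7*o*x^3 - 15*o*x^2 - 25*x^3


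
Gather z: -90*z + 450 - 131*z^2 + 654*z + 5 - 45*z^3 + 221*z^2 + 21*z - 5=-45*z^3 + 90*z^2 + 585*z + 450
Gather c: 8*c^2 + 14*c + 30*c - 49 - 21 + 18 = 8*c^2 + 44*c - 52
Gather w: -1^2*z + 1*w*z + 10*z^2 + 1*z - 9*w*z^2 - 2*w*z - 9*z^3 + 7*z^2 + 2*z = w*(-9*z^2 - z) - 9*z^3 + 17*z^2 + 2*z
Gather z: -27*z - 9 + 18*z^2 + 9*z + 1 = 18*z^2 - 18*z - 8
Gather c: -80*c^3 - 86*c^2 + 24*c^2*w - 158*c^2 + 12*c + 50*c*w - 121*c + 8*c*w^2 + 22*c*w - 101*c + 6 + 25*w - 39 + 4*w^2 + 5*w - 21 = -80*c^3 + c^2*(24*w - 244) + c*(8*w^2 + 72*w - 210) + 4*w^2 + 30*w - 54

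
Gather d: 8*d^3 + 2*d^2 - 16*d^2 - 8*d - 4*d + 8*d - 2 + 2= 8*d^3 - 14*d^2 - 4*d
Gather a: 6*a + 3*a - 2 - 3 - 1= 9*a - 6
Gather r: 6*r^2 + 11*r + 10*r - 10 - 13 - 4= 6*r^2 + 21*r - 27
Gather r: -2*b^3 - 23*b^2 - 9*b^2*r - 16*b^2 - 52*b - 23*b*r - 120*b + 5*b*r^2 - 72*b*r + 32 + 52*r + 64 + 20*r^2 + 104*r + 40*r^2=-2*b^3 - 39*b^2 - 172*b + r^2*(5*b + 60) + r*(-9*b^2 - 95*b + 156) + 96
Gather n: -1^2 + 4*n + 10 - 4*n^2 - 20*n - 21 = -4*n^2 - 16*n - 12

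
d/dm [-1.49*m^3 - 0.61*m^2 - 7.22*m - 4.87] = -4.47*m^2 - 1.22*m - 7.22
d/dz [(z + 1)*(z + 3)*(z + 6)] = 3*z^2 + 20*z + 27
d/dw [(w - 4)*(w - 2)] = 2*w - 6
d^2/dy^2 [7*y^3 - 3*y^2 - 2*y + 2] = 42*y - 6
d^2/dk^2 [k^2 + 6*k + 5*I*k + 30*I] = 2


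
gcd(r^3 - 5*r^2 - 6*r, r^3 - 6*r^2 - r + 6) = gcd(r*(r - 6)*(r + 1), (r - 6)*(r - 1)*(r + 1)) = r^2 - 5*r - 6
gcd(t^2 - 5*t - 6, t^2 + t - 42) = t - 6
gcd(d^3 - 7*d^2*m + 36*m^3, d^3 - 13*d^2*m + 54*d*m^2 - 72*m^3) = d^2 - 9*d*m + 18*m^2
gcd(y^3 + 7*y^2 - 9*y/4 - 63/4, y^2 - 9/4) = y^2 - 9/4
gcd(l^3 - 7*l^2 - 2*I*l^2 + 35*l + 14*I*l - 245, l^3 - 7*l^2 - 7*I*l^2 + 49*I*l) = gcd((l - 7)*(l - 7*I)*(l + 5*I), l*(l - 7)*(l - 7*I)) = l^2 + l*(-7 - 7*I) + 49*I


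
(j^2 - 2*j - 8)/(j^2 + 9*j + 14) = (j - 4)/(j + 7)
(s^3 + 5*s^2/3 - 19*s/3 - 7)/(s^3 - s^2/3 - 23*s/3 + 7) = (s + 1)/(s - 1)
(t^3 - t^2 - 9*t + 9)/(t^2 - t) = t - 9/t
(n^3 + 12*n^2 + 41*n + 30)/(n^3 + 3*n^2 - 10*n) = (n^2 + 7*n + 6)/(n*(n - 2))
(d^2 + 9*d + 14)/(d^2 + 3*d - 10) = (d^2 + 9*d + 14)/(d^2 + 3*d - 10)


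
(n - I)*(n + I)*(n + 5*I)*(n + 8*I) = n^4 + 13*I*n^3 - 39*n^2 + 13*I*n - 40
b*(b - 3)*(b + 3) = b^3 - 9*b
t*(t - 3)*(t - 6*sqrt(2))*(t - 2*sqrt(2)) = t^4 - 8*sqrt(2)*t^3 - 3*t^3 + 24*t^2 + 24*sqrt(2)*t^2 - 72*t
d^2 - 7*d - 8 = (d - 8)*(d + 1)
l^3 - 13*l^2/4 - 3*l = l*(l - 4)*(l + 3/4)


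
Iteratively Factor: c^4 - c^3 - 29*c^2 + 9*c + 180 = (c + 4)*(c^3 - 5*c^2 - 9*c + 45) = (c - 5)*(c + 4)*(c^2 - 9) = (c - 5)*(c + 3)*(c + 4)*(c - 3)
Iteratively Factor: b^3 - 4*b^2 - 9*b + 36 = (b - 3)*(b^2 - b - 12) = (b - 3)*(b + 3)*(b - 4)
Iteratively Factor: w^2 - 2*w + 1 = (w - 1)*(w - 1)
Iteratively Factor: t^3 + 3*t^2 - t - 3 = (t - 1)*(t^2 + 4*t + 3) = (t - 1)*(t + 3)*(t + 1)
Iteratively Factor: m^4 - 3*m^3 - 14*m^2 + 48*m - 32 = (m - 4)*(m^3 + m^2 - 10*m + 8) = (m - 4)*(m - 1)*(m^2 + 2*m - 8) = (m - 4)*(m - 1)*(m + 4)*(m - 2)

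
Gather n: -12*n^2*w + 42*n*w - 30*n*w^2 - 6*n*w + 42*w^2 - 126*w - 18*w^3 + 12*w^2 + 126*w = -12*n^2*w + n*(-30*w^2 + 36*w) - 18*w^3 + 54*w^2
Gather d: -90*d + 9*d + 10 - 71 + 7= -81*d - 54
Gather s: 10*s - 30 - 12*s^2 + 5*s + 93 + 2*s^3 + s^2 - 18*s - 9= 2*s^3 - 11*s^2 - 3*s + 54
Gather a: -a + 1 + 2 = 3 - a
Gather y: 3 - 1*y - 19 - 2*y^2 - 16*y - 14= -2*y^2 - 17*y - 30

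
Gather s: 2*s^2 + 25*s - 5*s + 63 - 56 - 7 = 2*s^2 + 20*s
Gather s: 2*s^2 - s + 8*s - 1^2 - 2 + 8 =2*s^2 + 7*s + 5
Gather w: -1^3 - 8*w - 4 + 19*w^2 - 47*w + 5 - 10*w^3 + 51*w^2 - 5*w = -10*w^3 + 70*w^2 - 60*w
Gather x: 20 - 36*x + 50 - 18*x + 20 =90 - 54*x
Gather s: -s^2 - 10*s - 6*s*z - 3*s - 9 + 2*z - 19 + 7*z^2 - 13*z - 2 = -s^2 + s*(-6*z - 13) + 7*z^2 - 11*z - 30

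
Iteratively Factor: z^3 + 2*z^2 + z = (z)*(z^2 + 2*z + 1) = z*(z + 1)*(z + 1)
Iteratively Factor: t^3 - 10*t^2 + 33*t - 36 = (t - 4)*(t^2 - 6*t + 9) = (t - 4)*(t - 3)*(t - 3)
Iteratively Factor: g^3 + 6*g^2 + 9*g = (g + 3)*(g^2 + 3*g) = g*(g + 3)*(g + 3)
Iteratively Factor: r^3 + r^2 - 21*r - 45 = (r + 3)*(r^2 - 2*r - 15) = (r + 3)^2*(r - 5)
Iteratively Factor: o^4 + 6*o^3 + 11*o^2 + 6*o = (o)*(o^3 + 6*o^2 + 11*o + 6) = o*(o + 2)*(o^2 + 4*o + 3) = o*(o + 1)*(o + 2)*(o + 3)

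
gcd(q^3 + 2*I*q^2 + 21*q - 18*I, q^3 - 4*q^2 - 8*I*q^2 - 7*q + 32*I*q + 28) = q - I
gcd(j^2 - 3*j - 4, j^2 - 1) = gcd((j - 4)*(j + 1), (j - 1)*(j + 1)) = j + 1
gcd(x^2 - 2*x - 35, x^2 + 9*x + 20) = x + 5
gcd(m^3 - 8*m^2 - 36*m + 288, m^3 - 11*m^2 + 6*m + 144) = m^2 - 14*m + 48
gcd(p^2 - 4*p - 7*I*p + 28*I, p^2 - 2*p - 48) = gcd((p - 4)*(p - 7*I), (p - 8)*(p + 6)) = 1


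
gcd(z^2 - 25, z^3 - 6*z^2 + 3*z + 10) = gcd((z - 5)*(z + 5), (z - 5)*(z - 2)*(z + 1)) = z - 5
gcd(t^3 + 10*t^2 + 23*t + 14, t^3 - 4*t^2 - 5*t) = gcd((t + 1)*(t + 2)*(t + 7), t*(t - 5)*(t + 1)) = t + 1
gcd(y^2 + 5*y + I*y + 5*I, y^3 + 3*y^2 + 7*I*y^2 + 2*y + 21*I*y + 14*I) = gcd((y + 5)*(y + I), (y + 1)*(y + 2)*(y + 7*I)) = 1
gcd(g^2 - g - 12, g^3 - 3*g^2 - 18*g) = g + 3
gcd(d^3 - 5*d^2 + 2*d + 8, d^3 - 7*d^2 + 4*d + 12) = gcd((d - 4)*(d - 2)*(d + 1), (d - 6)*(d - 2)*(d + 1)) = d^2 - d - 2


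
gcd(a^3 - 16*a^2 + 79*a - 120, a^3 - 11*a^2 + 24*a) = a^2 - 11*a + 24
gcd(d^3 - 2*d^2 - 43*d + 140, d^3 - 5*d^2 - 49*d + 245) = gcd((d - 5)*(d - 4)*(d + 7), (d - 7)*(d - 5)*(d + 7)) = d^2 + 2*d - 35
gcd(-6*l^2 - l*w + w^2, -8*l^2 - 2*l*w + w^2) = 2*l + w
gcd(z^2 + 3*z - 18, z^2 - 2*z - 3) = z - 3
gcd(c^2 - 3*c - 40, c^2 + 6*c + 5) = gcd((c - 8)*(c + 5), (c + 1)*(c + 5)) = c + 5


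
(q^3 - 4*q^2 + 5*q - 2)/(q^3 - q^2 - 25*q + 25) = (q^2 - 3*q + 2)/(q^2 - 25)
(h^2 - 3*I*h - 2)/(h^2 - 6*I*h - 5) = (h - 2*I)/(h - 5*I)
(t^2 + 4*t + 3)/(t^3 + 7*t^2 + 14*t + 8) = (t + 3)/(t^2 + 6*t + 8)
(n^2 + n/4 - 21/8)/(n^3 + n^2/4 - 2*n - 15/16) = 2*(4*n + 7)/(8*n^2 + 14*n + 5)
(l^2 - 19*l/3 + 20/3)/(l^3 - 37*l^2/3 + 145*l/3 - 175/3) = (3*l - 4)/(3*l^2 - 22*l + 35)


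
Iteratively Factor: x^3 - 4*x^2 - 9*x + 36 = (x + 3)*(x^2 - 7*x + 12) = (x - 3)*(x + 3)*(x - 4)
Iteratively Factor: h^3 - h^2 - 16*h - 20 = (h + 2)*(h^2 - 3*h - 10) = (h - 5)*(h + 2)*(h + 2)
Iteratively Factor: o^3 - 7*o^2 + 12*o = (o - 3)*(o^2 - 4*o) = o*(o - 3)*(o - 4)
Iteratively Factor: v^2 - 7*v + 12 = (v - 4)*(v - 3)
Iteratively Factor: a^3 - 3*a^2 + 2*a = (a - 1)*(a^2 - 2*a) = a*(a - 1)*(a - 2)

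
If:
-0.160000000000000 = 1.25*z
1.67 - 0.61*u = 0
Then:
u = 2.74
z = -0.13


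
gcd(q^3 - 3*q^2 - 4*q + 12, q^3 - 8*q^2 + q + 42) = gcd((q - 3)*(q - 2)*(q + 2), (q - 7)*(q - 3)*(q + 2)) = q^2 - q - 6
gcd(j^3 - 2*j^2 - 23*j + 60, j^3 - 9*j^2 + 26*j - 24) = j^2 - 7*j + 12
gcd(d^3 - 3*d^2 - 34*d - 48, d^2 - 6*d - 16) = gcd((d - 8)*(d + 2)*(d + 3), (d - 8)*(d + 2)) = d^2 - 6*d - 16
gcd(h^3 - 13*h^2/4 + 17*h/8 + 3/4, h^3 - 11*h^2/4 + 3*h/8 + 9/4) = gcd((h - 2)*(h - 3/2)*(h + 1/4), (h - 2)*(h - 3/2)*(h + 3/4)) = h^2 - 7*h/2 + 3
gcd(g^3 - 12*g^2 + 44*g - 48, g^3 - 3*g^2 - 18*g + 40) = g - 2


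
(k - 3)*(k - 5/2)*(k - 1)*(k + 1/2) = k^4 - 6*k^3 + 39*k^2/4 - k - 15/4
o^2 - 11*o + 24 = (o - 8)*(o - 3)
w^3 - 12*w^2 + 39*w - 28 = (w - 7)*(w - 4)*(w - 1)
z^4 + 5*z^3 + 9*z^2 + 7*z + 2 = (z + 1)^3*(z + 2)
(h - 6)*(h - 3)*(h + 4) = h^3 - 5*h^2 - 18*h + 72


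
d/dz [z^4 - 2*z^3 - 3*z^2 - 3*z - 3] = 4*z^3 - 6*z^2 - 6*z - 3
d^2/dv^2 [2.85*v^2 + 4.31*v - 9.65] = 5.70000000000000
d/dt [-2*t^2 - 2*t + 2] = -4*t - 2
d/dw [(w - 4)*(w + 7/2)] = 2*w - 1/2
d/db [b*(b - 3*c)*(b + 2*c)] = 3*b^2 - 2*b*c - 6*c^2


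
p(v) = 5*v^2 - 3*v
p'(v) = 10*v - 3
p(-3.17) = 59.75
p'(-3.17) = -34.70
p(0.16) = -0.35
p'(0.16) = -1.40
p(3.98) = 67.26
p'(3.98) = 36.80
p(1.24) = 3.97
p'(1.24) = 9.40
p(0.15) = -0.34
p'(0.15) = -1.50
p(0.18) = -0.38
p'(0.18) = -1.20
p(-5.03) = 141.59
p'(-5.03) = -53.30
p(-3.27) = 63.27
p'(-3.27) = -35.70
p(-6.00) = 198.00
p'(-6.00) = -63.00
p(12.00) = 684.00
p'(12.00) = 117.00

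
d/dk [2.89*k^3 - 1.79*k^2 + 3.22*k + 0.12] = 8.67*k^2 - 3.58*k + 3.22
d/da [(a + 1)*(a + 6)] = 2*a + 7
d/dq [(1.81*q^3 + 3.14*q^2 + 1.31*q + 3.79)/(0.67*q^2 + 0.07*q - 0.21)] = (1.2127*q^4 + 0.2534*q^3 - 1.7982*q^2 - 6.3974*q - 0.5404)/(0.4489*q^4 + 0.0938*q^3 - 0.2765*q^2 - 0.0294*q + 0.0441)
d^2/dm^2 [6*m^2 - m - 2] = 12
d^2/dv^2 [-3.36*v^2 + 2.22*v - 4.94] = -6.72000000000000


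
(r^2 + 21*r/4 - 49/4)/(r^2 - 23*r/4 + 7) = (r + 7)/(r - 4)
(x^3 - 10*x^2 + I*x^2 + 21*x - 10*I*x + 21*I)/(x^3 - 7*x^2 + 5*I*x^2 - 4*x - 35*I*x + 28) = (x - 3)/(x + 4*I)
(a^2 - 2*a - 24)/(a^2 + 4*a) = (a - 6)/a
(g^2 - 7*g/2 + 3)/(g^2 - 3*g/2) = (g - 2)/g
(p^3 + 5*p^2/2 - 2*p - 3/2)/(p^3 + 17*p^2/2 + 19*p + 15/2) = (p - 1)/(p + 5)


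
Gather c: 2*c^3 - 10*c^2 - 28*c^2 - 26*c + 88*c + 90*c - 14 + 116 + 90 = 2*c^3 - 38*c^2 + 152*c + 192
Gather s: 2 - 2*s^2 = 2 - 2*s^2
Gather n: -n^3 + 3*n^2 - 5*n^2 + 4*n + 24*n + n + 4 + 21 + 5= -n^3 - 2*n^2 + 29*n + 30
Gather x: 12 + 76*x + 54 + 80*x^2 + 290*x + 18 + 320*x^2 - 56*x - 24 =400*x^2 + 310*x + 60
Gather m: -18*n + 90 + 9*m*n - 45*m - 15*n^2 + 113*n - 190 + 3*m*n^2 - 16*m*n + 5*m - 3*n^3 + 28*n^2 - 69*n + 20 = m*(3*n^2 - 7*n - 40) - 3*n^3 + 13*n^2 + 26*n - 80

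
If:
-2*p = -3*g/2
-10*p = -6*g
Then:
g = 0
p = 0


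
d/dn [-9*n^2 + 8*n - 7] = 8 - 18*n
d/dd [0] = 0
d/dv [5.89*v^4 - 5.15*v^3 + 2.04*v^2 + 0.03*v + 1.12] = 23.56*v^3 - 15.45*v^2 + 4.08*v + 0.03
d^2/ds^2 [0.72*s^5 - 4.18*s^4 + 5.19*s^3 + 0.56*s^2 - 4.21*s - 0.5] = 14.4*s^3 - 50.16*s^2 + 31.14*s + 1.12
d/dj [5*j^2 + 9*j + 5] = 10*j + 9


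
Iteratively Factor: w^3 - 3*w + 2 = (w - 1)*(w^2 + w - 2) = (w - 1)*(w + 2)*(w - 1)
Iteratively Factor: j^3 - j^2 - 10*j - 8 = (j + 2)*(j^2 - 3*j - 4) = (j - 4)*(j + 2)*(j + 1)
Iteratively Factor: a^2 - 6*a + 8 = (a - 2)*(a - 4)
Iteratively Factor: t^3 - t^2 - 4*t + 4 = (t - 2)*(t^2 + t - 2) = (t - 2)*(t - 1)*(t + 2)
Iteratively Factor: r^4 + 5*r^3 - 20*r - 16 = (r + 1)*(r^3 + 4*r^2 - 4*r - 16) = (r - 2)*(r + 1)*(r^2 + 6*r + 8) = (r - 2)*(r + 1)*(r + 4)*(r + 2)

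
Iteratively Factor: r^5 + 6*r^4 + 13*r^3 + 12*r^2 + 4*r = (r + 2)*(r^4 + 4*r^3 + 5*r^2 + 2*r) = (r + 1)*(r + 2)*(r^3 + 3*r^2 + 2*r) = (r + 1)*(r + 2)^2*(r^2 + r) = (r + 1)^2*(r + 2)^2*(r)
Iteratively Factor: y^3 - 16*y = (y)*(y^2 - 16) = y*(y - 4)*(y + 4)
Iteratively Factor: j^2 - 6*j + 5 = (j - 1)*(j - 5)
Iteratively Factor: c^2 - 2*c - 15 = (c + 3)*(c - 5)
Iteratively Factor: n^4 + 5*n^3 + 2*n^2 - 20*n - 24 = (n + 3)*(n^3 + 2*n^2 - 4*n - 8) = (n + 2)*(n + 3)*(n^2 - 4) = (n - 2)*(n + 2)*(n + 3)*(n + 2)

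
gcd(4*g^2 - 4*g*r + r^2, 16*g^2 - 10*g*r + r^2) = -2*g + r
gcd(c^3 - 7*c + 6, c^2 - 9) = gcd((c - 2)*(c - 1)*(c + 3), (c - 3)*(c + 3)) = c + 3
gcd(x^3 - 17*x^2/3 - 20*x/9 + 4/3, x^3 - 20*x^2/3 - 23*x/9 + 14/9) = x^2 + x/3 - 2/9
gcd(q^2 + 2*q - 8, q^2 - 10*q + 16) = q - 2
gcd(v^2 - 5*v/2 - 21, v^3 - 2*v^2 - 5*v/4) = 1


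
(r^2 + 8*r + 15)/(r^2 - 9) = (r + 5)/(r - 3)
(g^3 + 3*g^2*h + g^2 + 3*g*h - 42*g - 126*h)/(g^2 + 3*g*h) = g + 1 - 42/g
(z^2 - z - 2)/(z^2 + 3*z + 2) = (z - 2)/(z + 2)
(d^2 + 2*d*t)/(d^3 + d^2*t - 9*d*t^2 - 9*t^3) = d*(d + 2*t)/(d^3 + d^2*t - 9*d*t^2 - 9*t^3)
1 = 1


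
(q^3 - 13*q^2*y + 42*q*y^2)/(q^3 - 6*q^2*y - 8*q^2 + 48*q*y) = (q - 7*y)/(q - 8)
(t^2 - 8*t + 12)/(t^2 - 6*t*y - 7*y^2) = (-t^2 + 8*t - 12)/(-t^2 + 6*t*y + 7*y^2)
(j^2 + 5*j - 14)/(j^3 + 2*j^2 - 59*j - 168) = (j - 2)/(j^2 - 5*j - 24)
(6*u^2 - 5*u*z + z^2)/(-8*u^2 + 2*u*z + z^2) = (-3*u + z)/(4*u + z)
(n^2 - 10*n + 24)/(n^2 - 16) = (n - 6)/(n + 4)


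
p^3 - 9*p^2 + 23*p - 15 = (p - 5)*(p - 3)*(p - 1)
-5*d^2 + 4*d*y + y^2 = (-d + y)*(5*d + y)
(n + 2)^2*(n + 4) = n^3 + 8*n^2 + 20*n + 16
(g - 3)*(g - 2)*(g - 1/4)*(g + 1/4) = g^4 - 5*g^3 + 95*g^2/16 + 5*g/16 - 3/8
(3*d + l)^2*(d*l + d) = 9*d^3*l + 9*d^3 + 6*d^2*l^2 + 6*d^2*l + d*l^3 + d*l^2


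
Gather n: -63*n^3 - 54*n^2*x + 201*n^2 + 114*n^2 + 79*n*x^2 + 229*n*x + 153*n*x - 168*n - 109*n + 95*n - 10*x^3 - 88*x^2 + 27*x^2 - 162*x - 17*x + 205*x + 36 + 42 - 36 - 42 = -63*n^3 + n^2*(315 - 54*x) + n*(79*x^2 + 382*x - 182) - 10*x^3 - 61*x^2 + 26*x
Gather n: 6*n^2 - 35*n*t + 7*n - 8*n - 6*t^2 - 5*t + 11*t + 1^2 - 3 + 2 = 6*n^2 + n*(-35*t - 1) - 6*t^2 + 6*t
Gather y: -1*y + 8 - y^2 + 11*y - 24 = -y^2 + 10*y - 16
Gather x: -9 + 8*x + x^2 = x^2 + 8*x - 9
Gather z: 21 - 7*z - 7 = 14 - 7*z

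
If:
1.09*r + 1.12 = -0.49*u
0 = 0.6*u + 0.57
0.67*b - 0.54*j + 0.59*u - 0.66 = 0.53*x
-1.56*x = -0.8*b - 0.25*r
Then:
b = 1.95*x + 0.187643348623853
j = 1.43796296296296*x - 2.02736843781855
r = -0.60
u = -0.95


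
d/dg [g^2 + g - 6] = 2*g + 1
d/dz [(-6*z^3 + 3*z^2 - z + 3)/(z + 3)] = 3*(-4*z^3 - 17*z^2 + 6*z - 2)/(z^2 + 6*z + 9)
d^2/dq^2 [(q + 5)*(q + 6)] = 2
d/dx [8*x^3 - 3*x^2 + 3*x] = 24*x^2 - 6*x + 3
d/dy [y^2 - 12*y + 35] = 2*y - 12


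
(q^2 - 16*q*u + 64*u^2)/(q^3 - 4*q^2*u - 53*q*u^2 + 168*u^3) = (q - 8*u)/(q^2 + 4*q*u - 21*u^2)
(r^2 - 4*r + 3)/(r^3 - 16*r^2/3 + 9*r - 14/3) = 3*(r - 3)/(3*r^2 - 13*r + 14)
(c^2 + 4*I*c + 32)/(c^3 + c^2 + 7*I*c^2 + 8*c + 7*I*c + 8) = (c - 4*I)/(c^2 + c*(1 - I) - I)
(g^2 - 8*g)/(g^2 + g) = (g - 8)/(g + 1)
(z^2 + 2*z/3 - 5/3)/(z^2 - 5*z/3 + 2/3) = (3*z + 5)/(3*z - 2)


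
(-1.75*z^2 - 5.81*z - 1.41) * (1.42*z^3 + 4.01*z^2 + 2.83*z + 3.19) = -2.485*z^5 - 15.2677*z^4 - 30.2528*z^3 - 27.6789*z^2 - 22.5242*z - 4.4979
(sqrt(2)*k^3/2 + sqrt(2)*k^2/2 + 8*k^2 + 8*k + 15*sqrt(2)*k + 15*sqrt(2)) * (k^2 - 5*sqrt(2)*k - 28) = sqrt(2)*k^5/2 + sqrt(2)*k^4/2 + 3*k^4 - 39*sqrt(2)*k^3 + 3*k^3 - 374*k^2 - 39*sqrt(2)*k^2 - 420*sqrt(2)*k - 374*k - 420*sqrt(2)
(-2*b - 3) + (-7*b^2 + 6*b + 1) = -7*b^2 + 4*b - 2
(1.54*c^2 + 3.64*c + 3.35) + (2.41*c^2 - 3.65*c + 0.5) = 3.95*c^2 - 0.00999999999999979*c + 3.85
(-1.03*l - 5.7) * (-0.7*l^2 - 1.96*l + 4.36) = 0.721*l^3 + 6.0088*l^2 + 6.6812*l - 24.852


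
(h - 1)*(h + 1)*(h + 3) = h^3 + 3*h^2 - h - 3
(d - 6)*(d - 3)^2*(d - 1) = d^4 - 13*d^3 + 57*d^2 - 99*d + 54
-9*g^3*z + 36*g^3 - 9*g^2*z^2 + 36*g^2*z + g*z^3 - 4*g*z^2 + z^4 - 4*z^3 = (-3*g + z)*(g + z)*(3*g + z)*(z - 4)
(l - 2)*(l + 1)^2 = l^3 - 3*l - 2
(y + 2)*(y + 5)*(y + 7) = y^3 + 14*y^2 + 59*y + 70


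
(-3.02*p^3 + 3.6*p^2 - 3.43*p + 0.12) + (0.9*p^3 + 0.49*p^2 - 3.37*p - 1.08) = -2.12*p^3 + 4.09*p^2 - 6.8*p - 0.96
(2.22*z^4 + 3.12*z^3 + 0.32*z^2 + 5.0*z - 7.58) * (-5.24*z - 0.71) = -11.6328*z^5 - 17.925*z^4 - 3.892*z^3 - 26.4272*z^2 + 36.1692*z + 5.3818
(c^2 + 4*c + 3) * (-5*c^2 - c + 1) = -5*c^4 - 21*c^3 - 18*c^2 + c + 3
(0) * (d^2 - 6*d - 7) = 0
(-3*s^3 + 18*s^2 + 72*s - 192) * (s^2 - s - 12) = -3*s^5 + 21*s^4 + 90*s^3 - 480*s^2 - 672*s + 2304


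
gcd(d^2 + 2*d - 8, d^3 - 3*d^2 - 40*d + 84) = d - 2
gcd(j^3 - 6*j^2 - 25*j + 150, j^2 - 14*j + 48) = j - 6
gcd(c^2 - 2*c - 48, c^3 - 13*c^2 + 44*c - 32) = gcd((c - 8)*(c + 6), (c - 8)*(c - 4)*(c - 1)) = c - 8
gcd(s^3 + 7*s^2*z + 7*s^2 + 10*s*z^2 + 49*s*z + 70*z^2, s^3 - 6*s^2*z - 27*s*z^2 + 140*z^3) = s + 5*z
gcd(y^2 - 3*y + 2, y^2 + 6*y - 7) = y - 1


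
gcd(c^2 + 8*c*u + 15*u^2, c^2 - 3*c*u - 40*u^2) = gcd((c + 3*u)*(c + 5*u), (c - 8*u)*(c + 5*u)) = c + 5*u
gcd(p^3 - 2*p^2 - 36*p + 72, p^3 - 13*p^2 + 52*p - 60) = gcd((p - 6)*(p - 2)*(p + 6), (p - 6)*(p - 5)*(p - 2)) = p^2 - 8*p + 12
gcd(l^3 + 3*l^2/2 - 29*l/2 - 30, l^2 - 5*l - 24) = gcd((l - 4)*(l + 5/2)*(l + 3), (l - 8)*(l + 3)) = l + 3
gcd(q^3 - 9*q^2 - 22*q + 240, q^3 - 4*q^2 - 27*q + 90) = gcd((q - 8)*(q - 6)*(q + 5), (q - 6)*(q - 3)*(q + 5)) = q^2 - q - 30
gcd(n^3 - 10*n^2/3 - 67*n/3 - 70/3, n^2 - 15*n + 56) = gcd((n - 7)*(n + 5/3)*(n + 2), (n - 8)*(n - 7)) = n - 7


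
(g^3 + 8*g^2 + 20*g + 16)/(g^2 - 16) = (g^2 + 4*g + 4)/(g - 4)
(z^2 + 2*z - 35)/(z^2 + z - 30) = (z + 7)/(z + 6)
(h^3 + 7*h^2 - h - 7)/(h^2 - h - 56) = (h^2 - 1)/(h - 8)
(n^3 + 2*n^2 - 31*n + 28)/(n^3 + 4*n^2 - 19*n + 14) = (n - 4)/(n - 2)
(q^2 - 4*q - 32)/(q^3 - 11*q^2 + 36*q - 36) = (q^2 - 4*q - 32)/(q^3 - 11*q^2 + 36*q - 36)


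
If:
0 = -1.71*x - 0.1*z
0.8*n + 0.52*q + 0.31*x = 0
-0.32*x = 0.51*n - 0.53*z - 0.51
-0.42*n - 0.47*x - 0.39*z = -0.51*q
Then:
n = 0.21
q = -0.35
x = 0.04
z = -0.73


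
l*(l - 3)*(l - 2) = l^3 - 5*l^2 + 6*l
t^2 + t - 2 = (t - 1)*(t + 2)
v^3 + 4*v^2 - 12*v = v*(v - 2)*(v + 6)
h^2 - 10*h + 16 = (h - 8)*(h - 2)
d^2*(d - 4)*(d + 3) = d^4 - d^3 - 12*d^2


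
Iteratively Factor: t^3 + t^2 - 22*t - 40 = (t - 5)*(t^2 + 6*t + 8) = (t - 5)*(t + 2)*(t + 4)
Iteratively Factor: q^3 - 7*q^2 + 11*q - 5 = (q - 5)*(q^2 - 2*q + 1) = (q - 5)*(q - 1)*(q - 1)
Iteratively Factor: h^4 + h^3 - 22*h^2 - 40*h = (h)*(h^3 + h^2 - 22*h - 40) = h*(h - 5)*(h^2 + 6*h + 8) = h*(h - 5)*(h + 4)*(h + 2)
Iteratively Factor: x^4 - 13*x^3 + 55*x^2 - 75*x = (x)*(x^3 - 13*x^2 + 55*x - 75) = x*(x - 5)*(x^2 - 8*x + 15) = x*(x - 5)*(x - 3)*(x - 5)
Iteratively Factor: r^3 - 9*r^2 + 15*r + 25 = (r + 1)*(r^2 - 10*r + 25) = (r - 5)*(r + 1)*(r - 5)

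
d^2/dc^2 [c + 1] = 0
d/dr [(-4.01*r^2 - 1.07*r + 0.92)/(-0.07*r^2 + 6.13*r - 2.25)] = (-24.6562*r^2 + 18.1738*r - 3.2321)/(0.0049*r^4 - 0.8582*r^3 + 37.8919*r^2 - 27.585*r + 5.0625)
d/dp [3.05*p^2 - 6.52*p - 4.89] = 6.1*p - 6.52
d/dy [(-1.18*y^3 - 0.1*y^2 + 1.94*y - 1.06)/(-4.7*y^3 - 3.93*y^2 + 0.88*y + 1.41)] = (4.1674*y^4 + 16.1592*y^3 - 12.4012*y^2 - 8.6136*y + 3.6682)/(22.09*y^6 + 36.942*y^5 + 7.1729*y^4 - 20.1708*y^3 - 10.3082*y^2 + 2.4816*y + 1.9881)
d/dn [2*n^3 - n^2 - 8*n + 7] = 6*n^2 - 2*n - 8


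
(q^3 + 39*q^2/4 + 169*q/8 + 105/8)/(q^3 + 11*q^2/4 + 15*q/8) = (q + 7)/q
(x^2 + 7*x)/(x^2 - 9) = x*(x + 7)/(x^2 - 9)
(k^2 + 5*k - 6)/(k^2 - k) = (k + 6)/k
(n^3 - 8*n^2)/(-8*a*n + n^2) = n*(8 - n)/(8*a - n)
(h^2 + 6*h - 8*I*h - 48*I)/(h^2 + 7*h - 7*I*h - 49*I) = (h^2 + h*(6 - 8*I) - 48*I)/(h^2 + h*(7 - 7*I) - 49*I)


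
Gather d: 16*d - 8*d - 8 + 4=8*d - 4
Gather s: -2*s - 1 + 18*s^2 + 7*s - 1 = 18*s^2 + 5*s - 2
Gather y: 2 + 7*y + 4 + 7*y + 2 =14*y + 8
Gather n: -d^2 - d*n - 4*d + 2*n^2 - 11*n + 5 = -d^2 - 4*d + 2*n^2 + n*(-d - 11) + 5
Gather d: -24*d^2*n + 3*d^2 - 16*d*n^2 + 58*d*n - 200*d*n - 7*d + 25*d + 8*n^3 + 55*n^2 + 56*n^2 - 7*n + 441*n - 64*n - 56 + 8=d^2*(3 - 24*n) + d*(-16*n^2 - 142*n + 18) + 8*n^3 + 111*n^2 + 370*n - 48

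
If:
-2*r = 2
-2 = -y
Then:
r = -1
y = 2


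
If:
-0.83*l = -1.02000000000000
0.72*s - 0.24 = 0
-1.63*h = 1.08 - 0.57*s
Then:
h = -0.55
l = 1.23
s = 0.33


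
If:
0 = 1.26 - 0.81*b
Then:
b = 1.56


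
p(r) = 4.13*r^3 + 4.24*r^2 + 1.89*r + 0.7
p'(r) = 12.39*r^2 + 8.48*r + 1.89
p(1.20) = 16.21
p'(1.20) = 29.91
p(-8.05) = -1894.21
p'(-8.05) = 736.53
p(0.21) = 1.32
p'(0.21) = 4.22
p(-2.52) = -43.23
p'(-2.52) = 59.20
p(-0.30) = 0.40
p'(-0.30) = 0.46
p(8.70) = 3057.69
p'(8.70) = 1013.47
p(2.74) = 122.67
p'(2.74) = 118.14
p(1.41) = 23.37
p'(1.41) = 38.48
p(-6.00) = -750.08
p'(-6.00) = 397.05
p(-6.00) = -750.08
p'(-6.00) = 397.05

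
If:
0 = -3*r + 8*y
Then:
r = 8*y/3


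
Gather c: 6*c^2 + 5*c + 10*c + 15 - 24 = 6*c^2 + 15*c - 9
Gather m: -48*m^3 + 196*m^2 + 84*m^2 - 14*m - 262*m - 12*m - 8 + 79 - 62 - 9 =-48*m^3 + 280*m^2 - 288*m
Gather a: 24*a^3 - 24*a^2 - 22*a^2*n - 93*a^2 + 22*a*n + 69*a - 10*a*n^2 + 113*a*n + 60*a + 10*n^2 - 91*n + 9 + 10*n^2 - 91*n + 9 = 24*a^3 + a^2*(-22*n - 117) + a*(-10*n^2 + 135*n + 129) + 20*n^2 - 182*n + 18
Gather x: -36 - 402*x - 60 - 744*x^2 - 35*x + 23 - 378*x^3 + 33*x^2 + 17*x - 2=-378*x^3 - 711*x^2 - 420*x - 75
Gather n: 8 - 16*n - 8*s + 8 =-16*n - 8*s + 16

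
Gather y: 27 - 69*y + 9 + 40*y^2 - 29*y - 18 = 40*y^2 - 98*y + 18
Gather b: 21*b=21*b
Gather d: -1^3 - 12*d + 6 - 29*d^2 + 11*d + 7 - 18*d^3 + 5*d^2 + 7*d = -18*d^3 - 24*d^2 + 6*d + 12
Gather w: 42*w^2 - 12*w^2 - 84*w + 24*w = 30*w^2 - 60*w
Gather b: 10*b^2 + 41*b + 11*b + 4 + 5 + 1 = 10*b^2 + 52*b + 10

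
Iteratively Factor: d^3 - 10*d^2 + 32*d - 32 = (d - 4)*(d^2 - 6*d + 8) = (d - 4)^2*(d - 2)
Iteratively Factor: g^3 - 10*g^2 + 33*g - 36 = (g - 3)*(g^2 - 7*g + 12) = (g - 3)^2*(g - 4)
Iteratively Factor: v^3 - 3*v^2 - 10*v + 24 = (v - 4)*(v^2 + v - 6) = (v - 4)*(v + 3)*(v - 2)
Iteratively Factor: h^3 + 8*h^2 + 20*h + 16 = (h + 2)*(h^2 + 6*h + 8) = (h + 2)*(h + 4)*(h + 2)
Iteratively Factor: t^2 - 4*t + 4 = (t - 2)*(t - 2)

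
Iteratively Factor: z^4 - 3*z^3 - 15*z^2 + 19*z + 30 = (z + 1)*(z^3 - 4*z^2 - 11*z + 30) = (z - 2)*(z + 1)*(z^2 - 2*z - 15) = (z - 2)*(z + 1)*(z + 3)*(z - 5)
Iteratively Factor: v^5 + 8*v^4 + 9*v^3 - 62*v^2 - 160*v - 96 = (v + 4)*(v^4 + 4*v^3 - 7*v^2 - 34*v - 24) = (v + 4)^2*(v^3 - 7*v - 6) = (v - 3)*(v + 4)^2*(v^2 + 3*v + 2) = (v - 3)*(v + 1)*(v + 4)^2*(v + 2)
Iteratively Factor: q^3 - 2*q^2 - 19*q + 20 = (q - 1)*(q^2 - q - 20) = (q - 5)*(q - 1)*(q + 4)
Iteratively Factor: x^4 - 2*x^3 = (x - 2)*(x^3) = x*(x - 2)*(x^2) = x^2*(x - 2)*(x)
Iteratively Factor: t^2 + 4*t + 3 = (t + 3)*(t + 1)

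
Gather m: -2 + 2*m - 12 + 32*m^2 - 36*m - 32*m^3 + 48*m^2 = -32*m^3 + 80*m^2 - 34*m - 14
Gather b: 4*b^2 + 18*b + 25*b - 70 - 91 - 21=4*b^2 + 43*b - 182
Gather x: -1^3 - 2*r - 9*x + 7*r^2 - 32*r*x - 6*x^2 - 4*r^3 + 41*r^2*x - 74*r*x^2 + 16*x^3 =-4*r^3 + 7*r^2 - 2*r + 16*x^3 + x^2*(-74*r - 6) + x*(41*r^2 - 32*r - 9) - 1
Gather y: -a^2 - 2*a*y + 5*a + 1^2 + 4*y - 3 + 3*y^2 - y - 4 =-a^2 + 5*a + 3*y^2 + y*(3 - 2*a) - 6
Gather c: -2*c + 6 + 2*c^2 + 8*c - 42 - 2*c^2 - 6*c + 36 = 0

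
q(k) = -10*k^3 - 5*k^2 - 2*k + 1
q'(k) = -30*k^2 - 10*k - 2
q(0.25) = 0.03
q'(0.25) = -6.38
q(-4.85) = 1033.93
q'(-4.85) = -659.18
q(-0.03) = 1.06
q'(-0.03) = -1.73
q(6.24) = -2635.87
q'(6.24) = -1232.53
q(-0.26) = 1.36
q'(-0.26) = -1.43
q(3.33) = -430.36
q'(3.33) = -367.97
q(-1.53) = 28.17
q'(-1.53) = -56.93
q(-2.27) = 96.75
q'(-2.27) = -133.89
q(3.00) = -320.00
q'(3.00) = -302.00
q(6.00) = -2351.00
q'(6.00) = -1142.00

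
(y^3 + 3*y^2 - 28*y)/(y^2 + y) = (y^2 + 3*y - 28)/(y + 1)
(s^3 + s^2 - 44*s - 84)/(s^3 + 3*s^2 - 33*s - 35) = (s^3 + s^2 - 44*s - 84)/(s^3 + 3*s^2 - 33*s - 35)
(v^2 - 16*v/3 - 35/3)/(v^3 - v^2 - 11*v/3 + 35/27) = 9*(v - 7)/(9*v^2 - 24*v + 7)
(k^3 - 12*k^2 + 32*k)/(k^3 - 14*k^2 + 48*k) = (k - 4)/(k - 6)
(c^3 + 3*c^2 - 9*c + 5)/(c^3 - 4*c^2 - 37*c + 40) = (c - 1)/(c - 8)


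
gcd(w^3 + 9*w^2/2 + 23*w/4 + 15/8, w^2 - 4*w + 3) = 1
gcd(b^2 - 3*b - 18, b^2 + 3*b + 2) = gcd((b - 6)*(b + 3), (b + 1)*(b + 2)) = 1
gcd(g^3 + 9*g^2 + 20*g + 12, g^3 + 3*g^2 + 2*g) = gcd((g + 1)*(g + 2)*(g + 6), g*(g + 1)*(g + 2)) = g^2 + 3*g + 2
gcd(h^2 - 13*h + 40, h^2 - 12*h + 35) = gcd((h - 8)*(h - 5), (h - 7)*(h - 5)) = h - 5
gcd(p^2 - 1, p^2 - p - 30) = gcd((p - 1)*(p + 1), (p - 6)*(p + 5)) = 1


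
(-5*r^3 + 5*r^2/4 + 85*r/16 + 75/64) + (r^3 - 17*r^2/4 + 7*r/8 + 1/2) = -4*r^3 - 3*r^2 + 99*r/16 + 107/64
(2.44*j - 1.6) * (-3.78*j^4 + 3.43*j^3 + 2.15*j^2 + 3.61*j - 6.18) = -9.2232*j^5 + 14.4172*j^4 - 0.242000000000001*j^3 + 5.3684*j^2 - 20.8552*j + 9.888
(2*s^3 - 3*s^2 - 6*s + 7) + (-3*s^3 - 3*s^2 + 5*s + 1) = -s^3 - 6*s^2 - s + 8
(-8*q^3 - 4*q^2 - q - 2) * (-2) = 16*q^3 + 8*q^2 + 2*q + 4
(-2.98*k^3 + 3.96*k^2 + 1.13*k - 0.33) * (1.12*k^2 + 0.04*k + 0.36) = -3.3376*k^5 + 4.316*k^4 + 0.3512*k^3 + 1.1012*k^2 + 0.3936*k - 0.1188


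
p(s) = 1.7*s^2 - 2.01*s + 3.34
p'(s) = 3.4*s - 2.01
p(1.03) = 3.07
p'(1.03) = 1.49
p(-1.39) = 9.42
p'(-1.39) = -6.74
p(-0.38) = 4.35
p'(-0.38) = -3.30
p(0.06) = 3.23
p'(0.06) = -1.81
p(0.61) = 2.75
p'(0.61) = 0.06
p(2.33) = 7.89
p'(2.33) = 5.91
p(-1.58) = 10.76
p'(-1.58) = -7.38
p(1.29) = 3.58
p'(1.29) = 2.38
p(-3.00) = 24.67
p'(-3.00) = -12.21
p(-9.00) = 159.13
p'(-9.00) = -32.61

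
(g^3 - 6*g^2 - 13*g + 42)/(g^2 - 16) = (g^3 - 6*g^2 - 13*g + 42)/(g^2 - 16)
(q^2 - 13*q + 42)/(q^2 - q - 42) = (q - 6)/(q + 6)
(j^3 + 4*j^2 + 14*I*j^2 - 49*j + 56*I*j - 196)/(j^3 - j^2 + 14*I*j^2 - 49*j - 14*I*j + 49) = (j + 4)/(j - 1)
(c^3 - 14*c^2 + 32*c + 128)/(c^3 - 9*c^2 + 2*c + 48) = (c - 8)/(c - 3)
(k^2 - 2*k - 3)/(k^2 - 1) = (k - 3)/(k - 1)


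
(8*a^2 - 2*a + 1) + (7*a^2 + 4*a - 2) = 15*a^2 + 2*a - 1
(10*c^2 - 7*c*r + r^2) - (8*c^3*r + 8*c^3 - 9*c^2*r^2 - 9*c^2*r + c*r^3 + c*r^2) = -8*c^3*r - 8*c^3 + 9*c^2*r^2 + 9*c^2*r + 10*c^2 - c*r^3 - c*r^2 - 7*c*r + r^2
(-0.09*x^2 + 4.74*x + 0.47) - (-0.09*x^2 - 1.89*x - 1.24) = 6.63*x + 1.71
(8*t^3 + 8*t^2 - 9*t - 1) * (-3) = -24*t^3 - 24*t^2 + 27*t + 3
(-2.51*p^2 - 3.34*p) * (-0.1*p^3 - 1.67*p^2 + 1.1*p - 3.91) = 0.251*p^5 + 4.5257*p^4 + 2.8168*p^3 + 6.1401*p^2 + 13.0594*p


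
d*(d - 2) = d^2 - 2*d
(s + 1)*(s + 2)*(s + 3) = s^3 + 6*s^2 + 11*s + 6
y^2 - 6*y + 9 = (y - 3)^2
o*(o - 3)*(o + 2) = o^3 - o^2 - 6*o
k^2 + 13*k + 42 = (k + 6)*(k + 7)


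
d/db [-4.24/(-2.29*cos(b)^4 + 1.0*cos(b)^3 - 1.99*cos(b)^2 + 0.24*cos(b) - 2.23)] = (38.8384*cos(b)^3 - 12.72*cos(b)^2 + 16.8752*cos(b) - 1.0176)*sin(b)/(2.29*cos(b)^4 - 1.0*cos(b)^3 + 1.99*cos(b)^2 - 0.24*cos(b) + 2.23)^2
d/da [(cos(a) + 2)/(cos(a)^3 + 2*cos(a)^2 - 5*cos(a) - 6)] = (19*cos(a)/2 + 4*cos(2*a) + cos(3*a)/2)*sin(a)/(cos(a)^3 + 2*cos(a)^2 - 5*cos(a) - 6)^2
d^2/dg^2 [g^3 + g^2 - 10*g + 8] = 6*g + 2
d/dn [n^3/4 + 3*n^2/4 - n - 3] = 3*n^2/4 + 3*n/2 - 1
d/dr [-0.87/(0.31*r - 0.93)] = 0.2697/(0.31*r - 0.93)^2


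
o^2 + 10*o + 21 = (o + 3)*(o + 7)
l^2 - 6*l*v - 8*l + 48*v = (l - 8)*(l - 6*v)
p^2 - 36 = (p - 6)*(p + 6)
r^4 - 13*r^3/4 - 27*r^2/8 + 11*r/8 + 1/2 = (r - 4)*(r - 1/2)*(r + 1/4)*(r + 1)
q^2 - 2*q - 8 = (q - 4)*(q + 2)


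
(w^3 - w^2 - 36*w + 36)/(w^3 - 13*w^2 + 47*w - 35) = (w^2 - 36)/(w^2 - 12*w + 35)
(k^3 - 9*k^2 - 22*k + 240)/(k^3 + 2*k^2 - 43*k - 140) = (k^2 - 14*k + 48)/(k^2 - 3*k - 28)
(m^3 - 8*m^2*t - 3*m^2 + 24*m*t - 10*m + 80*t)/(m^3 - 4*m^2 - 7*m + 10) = (m - 8*t)/(m - 1)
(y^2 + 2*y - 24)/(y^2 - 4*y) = (y + 6)/y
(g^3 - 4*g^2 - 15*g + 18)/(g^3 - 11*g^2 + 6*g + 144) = (g - 1)/(g - 8)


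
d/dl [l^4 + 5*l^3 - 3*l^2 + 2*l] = 4*l^3 + 15*l^2 - 6*l + 2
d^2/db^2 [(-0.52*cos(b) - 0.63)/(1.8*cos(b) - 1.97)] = (-3.88512*sin(b)^2 + 4.252048*cos(b) - 3.88512)/(5.832*cos(b)^3 - 19.1484*cos(b)^2 + 20.95686*cos(b) - 7.645373)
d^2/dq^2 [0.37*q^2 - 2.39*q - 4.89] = 0.740000000000000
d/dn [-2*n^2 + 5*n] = 5 - 4*n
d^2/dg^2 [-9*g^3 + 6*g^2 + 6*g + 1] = 12 - 54*g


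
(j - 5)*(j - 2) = j^2 - 7*j + 10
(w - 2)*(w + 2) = w^2 - 4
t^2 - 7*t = t*(t - 7)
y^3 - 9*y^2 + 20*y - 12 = (y - 6)*(y - 2)*(y - 1)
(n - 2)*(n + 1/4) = n^2 - 7*n/4 - 1/2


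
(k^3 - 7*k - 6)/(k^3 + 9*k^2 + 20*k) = (k^3 - 7*k - 6)/(k*(k^2 + 9*k + 20))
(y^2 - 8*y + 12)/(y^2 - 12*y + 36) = (y - 2)/(y - 6)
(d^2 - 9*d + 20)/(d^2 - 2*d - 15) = (d - 4)/(d + 3)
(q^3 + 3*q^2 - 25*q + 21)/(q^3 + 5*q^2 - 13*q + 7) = (q - 3)/(q - 1)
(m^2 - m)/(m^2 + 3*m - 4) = m/(m + 4)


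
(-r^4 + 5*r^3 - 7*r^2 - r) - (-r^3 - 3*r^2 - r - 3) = -r^4 + 6*r^3 - 4*r^2 + 3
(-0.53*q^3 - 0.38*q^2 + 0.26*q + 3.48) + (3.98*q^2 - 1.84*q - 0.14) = -0.53*q^3 + 3.6*q^2 - 1.58*q + 3.34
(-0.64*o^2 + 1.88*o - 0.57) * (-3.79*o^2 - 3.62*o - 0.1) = 2.4256*o^4 - 4.8084*o^3 - 4.5813*o^2 + 1.8754*o + 0.057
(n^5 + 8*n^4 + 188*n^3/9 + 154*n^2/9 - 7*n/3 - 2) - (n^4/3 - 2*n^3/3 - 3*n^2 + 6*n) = n^5 + 23*n^4/3 + 194*n^3/9 + 181*n^2/9 - 25*n/3 - 2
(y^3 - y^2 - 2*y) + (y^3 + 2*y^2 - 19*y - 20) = 2*y^3 + y^2 - 21*y - 20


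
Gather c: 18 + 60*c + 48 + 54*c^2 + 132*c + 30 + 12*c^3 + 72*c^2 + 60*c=12*c^3 + 126*c^2 + 252*c + 96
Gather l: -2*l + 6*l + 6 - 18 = 4*l - 12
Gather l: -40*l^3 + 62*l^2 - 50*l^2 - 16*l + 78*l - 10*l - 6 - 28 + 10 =-40*l^3 + 12*l^2 + 52*l - 24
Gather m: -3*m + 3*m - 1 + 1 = 0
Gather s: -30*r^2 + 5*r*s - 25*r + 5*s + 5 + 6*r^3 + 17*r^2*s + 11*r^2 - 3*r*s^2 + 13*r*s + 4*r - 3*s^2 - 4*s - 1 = 6*r^3 - 19*r^2 - 21*r + s^2*(-3*r - 3) + s*(17*r^2 + 18*r + 1) + 4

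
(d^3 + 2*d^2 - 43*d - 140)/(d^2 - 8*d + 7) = (d^2 + 9*d + 20)/(d - 1)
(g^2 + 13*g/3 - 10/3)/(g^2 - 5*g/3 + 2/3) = (g + 5)/(g - 1)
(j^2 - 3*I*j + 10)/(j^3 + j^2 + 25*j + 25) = (j + 2*I)/(j^2 + j*(1 + 5*I) + 5*I)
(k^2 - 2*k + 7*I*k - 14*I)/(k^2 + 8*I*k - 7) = (k - 2)/(k + I)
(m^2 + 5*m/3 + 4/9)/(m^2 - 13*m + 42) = (9*m^2 + 15*m + 4)/(9*(m^2 - 13*m + 42))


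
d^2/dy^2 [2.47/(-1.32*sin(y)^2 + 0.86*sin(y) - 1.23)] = (17.214912*sin(y)^4 - 8.411832*sin(y)^3 - 40.036724*sin(y)^2 + 19.43643*sin(y) + 4.36696)/(1.32*sin(y)^2 - 0.86*sin(y) + 1.23)^3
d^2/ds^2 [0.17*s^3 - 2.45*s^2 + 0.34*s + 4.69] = 1.02*s - 4.9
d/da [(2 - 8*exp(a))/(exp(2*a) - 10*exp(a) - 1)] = 4*(2*exp(2*a) - exp(a) + 7)*exp(a)/(exp(4*a) - 20*exp(3*a) + 98*exp(2*a) + 20*exp(a) + 1)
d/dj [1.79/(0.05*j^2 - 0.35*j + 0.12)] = (0.6265 - 0.179*j)/(0.05*j^2 - 0.35*j + 0.12)^2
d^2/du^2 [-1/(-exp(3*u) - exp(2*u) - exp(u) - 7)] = (2*(3*exp(2*u) + 2*exp(u) + 1)^2*exp(u) - (9*exp(2*u) + 4*exp(u) + 1)*(exp(3*u) + exp(2*u) + exp(u) + 7))*exp(u)/(exp(3*u) + exp(2*u) + exp(u) + 7)^3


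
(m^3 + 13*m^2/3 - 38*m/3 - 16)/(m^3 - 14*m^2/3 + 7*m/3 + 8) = (m + 6)/(m - 3)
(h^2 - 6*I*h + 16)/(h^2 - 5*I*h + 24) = (h + 2*I)/(h + 3*I)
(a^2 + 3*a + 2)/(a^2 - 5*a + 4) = (a^2 + 3*a + 2)/(a^2 - 5*a + 4)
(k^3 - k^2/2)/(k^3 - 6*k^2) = (k - 1/2)/(k - 6)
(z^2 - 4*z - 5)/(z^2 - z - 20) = (z + 1)/(z + 4)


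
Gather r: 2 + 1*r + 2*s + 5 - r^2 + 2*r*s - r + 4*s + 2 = -r^2 + 2*r*s + 6*s + 9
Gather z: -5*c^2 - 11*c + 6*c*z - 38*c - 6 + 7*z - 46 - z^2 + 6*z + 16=-5*c^2 - 49*c - z^2 + z*(6*c + 13) - 36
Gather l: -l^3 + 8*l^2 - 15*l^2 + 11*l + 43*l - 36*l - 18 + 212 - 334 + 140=-l^3 - 7*l^2 + 18*l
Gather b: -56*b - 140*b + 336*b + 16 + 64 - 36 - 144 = 140*b - 100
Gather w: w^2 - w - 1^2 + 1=w^2 - w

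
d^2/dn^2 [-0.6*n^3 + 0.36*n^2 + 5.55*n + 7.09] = 0.72 - 3.6*n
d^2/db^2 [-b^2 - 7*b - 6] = -2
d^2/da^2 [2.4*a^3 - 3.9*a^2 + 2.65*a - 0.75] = 14.4*a - 7.8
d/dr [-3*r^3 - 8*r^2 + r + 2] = -9*r^2 - 16*r + 1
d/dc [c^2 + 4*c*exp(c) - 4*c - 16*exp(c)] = 4*c*exp(c) + 2*c - 12*exp(c) - 4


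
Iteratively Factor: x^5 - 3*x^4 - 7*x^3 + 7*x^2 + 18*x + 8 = (x + 1)*(x^4 - 4*x^3 - 3*x^2 + 10*x + 8) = (x - 2)*(x + 1)*(x^3 - 2*x^2 - 7*x - 4) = (x - 2)*(x + 1)^2*(x^2 - 3*x - 4) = (x - 4)*(x - 2)*(x + 1)^2*(x + 1)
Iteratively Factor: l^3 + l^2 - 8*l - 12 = (l + 2)*(l^2 - l - 6) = (l + 2)^2*(l - 3)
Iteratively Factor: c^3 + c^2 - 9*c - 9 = (c + 1)*(c^2 - 9) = (c + 1)*(c + 3)*(c - 3)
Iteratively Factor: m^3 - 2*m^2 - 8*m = (m - 4)*(m^2 + 2*m) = (m - 4)*(m + 2)*(m)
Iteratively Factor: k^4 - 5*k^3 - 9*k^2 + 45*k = (k - 5)*(k^3 - 9*k) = (k - 5)*(k - 3)*(k^2 + 3*k) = k*(k - 5)*(k - 3)*(k + 3)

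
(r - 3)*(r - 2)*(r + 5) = r^3 - 19*r + 30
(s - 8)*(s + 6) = s^2 - 2*s - 48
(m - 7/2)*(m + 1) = m^2 - 5*m/2 - 7/2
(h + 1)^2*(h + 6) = h^3 + 8*h^2 + 13*h + 6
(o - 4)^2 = o^2 - 8*o + 16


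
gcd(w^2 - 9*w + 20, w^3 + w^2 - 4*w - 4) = 1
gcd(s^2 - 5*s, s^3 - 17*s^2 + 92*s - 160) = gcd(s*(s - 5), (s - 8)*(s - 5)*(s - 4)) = s - 5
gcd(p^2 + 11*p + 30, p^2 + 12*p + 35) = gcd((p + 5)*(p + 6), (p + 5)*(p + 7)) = p + 5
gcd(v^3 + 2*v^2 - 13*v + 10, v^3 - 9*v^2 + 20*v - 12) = v^2 - 3*v + 2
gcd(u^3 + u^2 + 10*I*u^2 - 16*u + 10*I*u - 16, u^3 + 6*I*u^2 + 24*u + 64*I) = u^2 + 10*I*u - 16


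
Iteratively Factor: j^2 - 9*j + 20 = (j - 4)*(j - 5)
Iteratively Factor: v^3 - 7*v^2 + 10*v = (v - 2)*(v^2 - 5*v) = v*(v - 2)*(v - 5)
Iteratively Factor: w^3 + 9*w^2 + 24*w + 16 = (w + 4)*(w^2 + 5*w + 4) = (w + 4)^2*(w + 1)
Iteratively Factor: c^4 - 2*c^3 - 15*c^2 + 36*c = (c - 3)*(c^3 + c^2 - 12*c) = c*(c - 3)*(c^2 + c - 12) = c*(c - 3)*(c + 4)*(c - 3)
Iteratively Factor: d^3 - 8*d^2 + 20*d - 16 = (d - 4)*(d^2 - 4*d + 4) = (d - 4)*(d - 2)*(d - 2)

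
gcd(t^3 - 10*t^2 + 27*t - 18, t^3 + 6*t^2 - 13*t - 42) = t - 3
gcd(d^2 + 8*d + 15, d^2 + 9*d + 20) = d + 5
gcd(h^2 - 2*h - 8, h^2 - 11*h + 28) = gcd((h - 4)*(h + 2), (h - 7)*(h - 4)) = h - 4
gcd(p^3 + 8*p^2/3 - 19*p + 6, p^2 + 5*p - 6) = p + 6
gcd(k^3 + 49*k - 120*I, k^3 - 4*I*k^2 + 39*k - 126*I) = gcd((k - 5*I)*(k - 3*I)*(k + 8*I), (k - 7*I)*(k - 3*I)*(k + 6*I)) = k - 3*I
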